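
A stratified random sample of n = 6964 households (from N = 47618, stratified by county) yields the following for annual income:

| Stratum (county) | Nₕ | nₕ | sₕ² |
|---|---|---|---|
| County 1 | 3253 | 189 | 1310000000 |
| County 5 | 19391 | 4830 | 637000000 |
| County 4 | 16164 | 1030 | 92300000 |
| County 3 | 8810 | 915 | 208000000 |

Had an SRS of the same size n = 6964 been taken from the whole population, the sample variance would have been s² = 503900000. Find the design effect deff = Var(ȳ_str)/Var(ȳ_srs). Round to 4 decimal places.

Var(ȳ_str) = Σ Wₕ²(1−fₕ)sₕ²/nₕ with Wₕ = Nₕ/47618:
  County 1: (3253/47618)²·(1−189/3253)·1310000000/189 = 30467.724
  County 5: (19391/47618)²·(1−4830/19391)·637000000/4830 = 16422.581
  County 4: (16164/47618)²·(1−1030/16164)·92300000/1030 = 9667.7352
  County 3: (8810/47618)²·(1−915/8810)·208000000/915 = 6973.1335
  → Var(ȳ_str) = 63531.174.
Var(ȳ_srs) = (1 − 6964/47618)·503900000/6964 = 61775.708.
deff = 63531.174 / 61775.708 = 1.0284.

1.0284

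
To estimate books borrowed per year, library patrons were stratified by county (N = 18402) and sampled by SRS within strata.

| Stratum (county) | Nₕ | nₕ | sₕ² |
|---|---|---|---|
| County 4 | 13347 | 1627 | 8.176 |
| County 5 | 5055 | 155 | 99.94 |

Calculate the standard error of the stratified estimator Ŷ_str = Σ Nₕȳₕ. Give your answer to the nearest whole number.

Var(Ŷ_str) = Σₕ Nₕ²(1 − fₕ)sₕ²/nₕ.
County 4: 13347²·(1 − 1627/13347)·8.176/1627 = 786076.12.
County 5: 5055²·(1 − 155/5055)·99.94/155 = 1.5970734 × 10^7.
Sum = 1.675681 × 10^7.
SE = √(1.675681 × 10^7) = 4094.

4094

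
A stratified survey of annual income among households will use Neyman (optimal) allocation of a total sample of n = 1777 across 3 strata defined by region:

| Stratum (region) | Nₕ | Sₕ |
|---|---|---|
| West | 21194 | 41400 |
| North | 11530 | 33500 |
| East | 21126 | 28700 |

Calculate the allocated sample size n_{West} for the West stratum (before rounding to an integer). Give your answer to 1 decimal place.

Neyman allocation: nₕ = n·NₕSₕ / Σⱼ NⱼSⱼ.
Σ NⱼSⱼ = 21194·41400 + 11530·33500 + 21126·28700 = 1.8700028 × 10^9.
n_{West} = 1777·21194·41400 / (1.8700028 × 10^9) = 833.8.

833.8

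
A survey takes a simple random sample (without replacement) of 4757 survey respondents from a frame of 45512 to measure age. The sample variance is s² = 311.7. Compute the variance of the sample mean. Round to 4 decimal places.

0.0587

Under SRS without replacement, Var(ȳ) = (1 − f)·s²/n with f = n/N = 4757/45512 = 0.10452188.
Var(ȳ) = (1 − 0.10452188)·311.7/4757 = 0.89547812·0.06552449 = 0.058675747.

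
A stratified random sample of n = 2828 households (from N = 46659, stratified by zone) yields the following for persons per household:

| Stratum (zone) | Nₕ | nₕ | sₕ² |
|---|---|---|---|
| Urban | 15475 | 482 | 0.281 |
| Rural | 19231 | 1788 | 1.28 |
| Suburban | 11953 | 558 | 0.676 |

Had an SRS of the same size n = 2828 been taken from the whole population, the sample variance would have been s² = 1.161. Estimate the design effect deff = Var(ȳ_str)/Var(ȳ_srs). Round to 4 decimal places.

Var(ȳ_str) = Σ Wₕ²(1−fₕ)sₕ²/nₕ with Wₕ = Nₕ/46659:
  Urban: (15475/46659)²·(1−482/15475)·0.281/482 = 6.2130897 × 10^-5
  Rural: (19231/46659)²·(1−1788/19231)·1.28/1788 = 1.1030486 × 10^-4
  Suburban: (11953/46659)²·(1−558/11953)·0.676/558 = 7.5793662 × 10^-5
  → Var(ȳ_str) = 2.4822942 × 10^-4.
Var(ȳ_srs) = (1 − 2828/46659)·1.161/2828 = 3.8565482 × 10^-4.
deff = (2.4822942 × 10^-4) / (3.8565482 × 10^-4) = 0.6437.

0.6437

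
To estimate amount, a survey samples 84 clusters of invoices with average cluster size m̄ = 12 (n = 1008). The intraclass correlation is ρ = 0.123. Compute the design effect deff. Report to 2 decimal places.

2.35

deff = 1 + (12 − 1)·0.123 = 1 + 1.353 = 2.353.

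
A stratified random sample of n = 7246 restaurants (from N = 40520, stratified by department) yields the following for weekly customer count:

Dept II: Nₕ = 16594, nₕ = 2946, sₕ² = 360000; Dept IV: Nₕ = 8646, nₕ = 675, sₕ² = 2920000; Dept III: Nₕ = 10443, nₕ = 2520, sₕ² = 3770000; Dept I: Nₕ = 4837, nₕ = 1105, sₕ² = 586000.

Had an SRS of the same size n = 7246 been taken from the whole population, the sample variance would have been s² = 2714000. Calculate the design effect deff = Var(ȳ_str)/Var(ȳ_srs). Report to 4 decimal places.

Var(ȳ_str) = Σ Wₕ²(1−fₕ)sₕ²/nₕ with Wₕ = Nₕ/40520:
  Dept II: (16594/40520)²·(1−2946/16594)·360000/2946 = 16.855863
  Dept IV: (8646/40520)²·(1−675/8646)·2920000/675 = 181.5801
  Dept III: (10443/40520)²·(1−2520/10443)·3770000/2520 = 75.390543
  Dept I: (4837/40520)²·(1−1105/4837)·586000/1105 = 5.8306126
  → Var(ȳ_str) = 279.65712.
Var(ȳ_srs) = (1 − 7246/40520)·2714000/7246 = 307.57221.
deff = 279.65712 / 307.57221 = 0.9092.

0.9092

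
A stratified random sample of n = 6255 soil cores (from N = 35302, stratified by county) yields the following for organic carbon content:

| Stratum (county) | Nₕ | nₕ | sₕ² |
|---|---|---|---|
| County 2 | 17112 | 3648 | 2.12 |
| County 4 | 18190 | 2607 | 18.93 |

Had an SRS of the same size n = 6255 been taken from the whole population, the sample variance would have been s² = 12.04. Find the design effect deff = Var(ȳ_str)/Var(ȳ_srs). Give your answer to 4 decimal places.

Var(ȳ_str) = Σ Wₕ²(1−fₕ)sₕ²/nₕ with Wₕ = Nₕ/35302:
  County 2: (17112/35302)²·(1−3648/17112)·2.12/3648 = 1.0743784 × 10^-4
  County 4: (18190/35302)²·(1−2607/18190)·18.93/2607 = 0.0016515614
  → Var(ȳ_str) = 0.0017589992.
Var(ȳ_srs) = (1 − 6255/35302)·12.04/6255 = 0.0015838029.
deff = 0.0017589992 / 0.0015838029 = 1.1106.

1.1106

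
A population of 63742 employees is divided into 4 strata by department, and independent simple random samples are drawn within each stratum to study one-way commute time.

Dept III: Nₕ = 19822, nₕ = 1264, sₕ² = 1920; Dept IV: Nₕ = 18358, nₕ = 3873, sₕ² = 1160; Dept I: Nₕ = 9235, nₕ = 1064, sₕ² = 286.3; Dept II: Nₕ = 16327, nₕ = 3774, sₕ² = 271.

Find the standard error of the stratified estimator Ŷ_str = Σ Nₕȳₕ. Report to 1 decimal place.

Var(Ŷ_str) = Σₕ Nₕ²(1 − fₕ)sₕ²/nₕ.
Dept III: 19822²·(1 − 1264/19822)·1920/1264 = 5.5876963 × 10^8.
Dept IV: 18358²·(1 − 3873/18358)·1160/3873 = 7.9644237 × 10^7.
Dept I: 9235²·(1 − 1064/9235)·286.3/1064 = 2.0304478 × 10^7.
Dept II: 16327²·(1 − 3774/16327)·271/3774 = 1.4717069 × 10^7.
Sum = 6.7343541 × 10^8.
SE = √(6.7343541 × 10^8) = 25950.6.

25950.6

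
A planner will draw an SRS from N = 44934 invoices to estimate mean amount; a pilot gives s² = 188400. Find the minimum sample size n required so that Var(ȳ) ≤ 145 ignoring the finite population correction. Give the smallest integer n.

Without fpc, n₀ = s²/D = 188400/145 = 1299.3103.
Rounding up, n = 1300.

1300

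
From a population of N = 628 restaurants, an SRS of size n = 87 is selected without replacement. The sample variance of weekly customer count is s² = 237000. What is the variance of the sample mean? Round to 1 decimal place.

2346.7

Under SRS without replacement, Var(ȳ) = (1 − f)·s²/n with f = n/N = 87/628 = 0.13853503.
Var(ȳ) = (1 − 0.13853503)·237000/87 = 0.86146497·2724.1379 = 2346.7494.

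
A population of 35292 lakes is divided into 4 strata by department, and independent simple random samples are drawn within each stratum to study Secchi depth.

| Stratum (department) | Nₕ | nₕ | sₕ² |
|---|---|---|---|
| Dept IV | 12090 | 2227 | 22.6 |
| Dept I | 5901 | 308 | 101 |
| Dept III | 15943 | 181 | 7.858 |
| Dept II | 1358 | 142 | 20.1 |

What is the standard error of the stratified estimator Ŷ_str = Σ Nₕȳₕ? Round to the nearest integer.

4814

Var(Ŷ_str) = Σₕ Nₕ²(1 − fₕ)sₕ²/nₕ.
Dept IV: 12090²·(1 − 2227/12090)·22.6/2227 = 1.2101064 × 10^6.
Dept I: 5901²·(1 − 308/5901)·101/308 = 1.0822836 × 10^7.
Dept III: 15943²·(1 − 181/15943)·7.858/181 = 1.0909751 × 10^7.
Dept II: 1358²·(1 − 142/1358)·20.1/142 = 233744.32.
Sum = 2.3176438 × 10^7.
SE = √(2.3176438 × 10^7) = 4814.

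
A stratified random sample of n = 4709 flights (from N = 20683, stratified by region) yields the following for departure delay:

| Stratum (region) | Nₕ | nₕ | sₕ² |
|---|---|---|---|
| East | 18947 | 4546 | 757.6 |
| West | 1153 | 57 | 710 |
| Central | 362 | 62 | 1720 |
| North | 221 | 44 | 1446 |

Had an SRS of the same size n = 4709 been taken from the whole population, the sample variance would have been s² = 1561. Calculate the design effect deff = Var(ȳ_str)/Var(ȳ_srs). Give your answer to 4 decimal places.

Var(ȳ_str) = Σ Wₕ²(1−fₕ)sₕ²/nₕ with Wₕ = Nₕ/20683:
  East: (18947/20683)²·(1−4546/18947)·757.6/4546 = 0.10629592
  West: (1153/20683)²·(1−57/1153)·710/57 = 0.036795634
  Central: (362/20683)²·(1−62/362)·1720/62 = 0.0070427053
  North: (221/20683)²·(1−44/221)·1446/44 = 0.0030050665
  → Var(ȳ_str) = 0.15313933.
Var(ȳ_srs) = (1 − 4709/20683)·1561/4709 = 0.25602028.
deff = 0.15313933 / 0.25602028 = 0.5982.

0.5982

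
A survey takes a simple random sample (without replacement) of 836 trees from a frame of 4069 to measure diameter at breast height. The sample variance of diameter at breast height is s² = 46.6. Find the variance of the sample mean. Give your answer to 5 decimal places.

Under SRS without replacement, Var(ȳ) = (1 − f)·s²/n with f = n/N = 836/4069 = 0.20545589.
Var(ȳ) = (1 − 0.20545589)·46.6/836 = 0.79454411·0.055741627 = 0.044289181.

0.04429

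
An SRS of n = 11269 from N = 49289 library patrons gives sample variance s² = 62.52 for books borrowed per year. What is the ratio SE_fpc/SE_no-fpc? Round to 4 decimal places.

0.8783

f = n/N = 11269/49289 = 0.22863113.
SE_no-fpc = √(s²/n) = 0.074484652; SE_fpc = √((1−f)s²/n) = 0.065418088.
Ratio = √(1−f) = 0.87827608.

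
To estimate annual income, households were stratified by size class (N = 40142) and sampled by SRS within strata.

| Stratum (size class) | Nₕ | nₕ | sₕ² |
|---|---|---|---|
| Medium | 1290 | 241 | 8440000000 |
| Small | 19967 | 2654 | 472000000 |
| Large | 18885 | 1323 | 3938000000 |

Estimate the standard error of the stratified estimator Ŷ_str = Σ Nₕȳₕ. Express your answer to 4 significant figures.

3.311 × 10^7

Var(Ŷ_str) = Σₕ Nₕ²(1 − fₕ)sₕ²/nₕ.
Medium: 1290²·(1 − 241/1290)·8440000000/241 = 4.7390425 × 10^13.
Small: 19967²·(1 − 2654/19967)·472000000/2654 = 6.147892 × 10^13.
Large: 18885²·(1 − 1323/18885)·3938000000/1323 = 9.8720383 × 10^14.
Sum = 1.0960732 × 10^15.
SE = √(1.0960732 × 10^15) = 3.311 × 10^7.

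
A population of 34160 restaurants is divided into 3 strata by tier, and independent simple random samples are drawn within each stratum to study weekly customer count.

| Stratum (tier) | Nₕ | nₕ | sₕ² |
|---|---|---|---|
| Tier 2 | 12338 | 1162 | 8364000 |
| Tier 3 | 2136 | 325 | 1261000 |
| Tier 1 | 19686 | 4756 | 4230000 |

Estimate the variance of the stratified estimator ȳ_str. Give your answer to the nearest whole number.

1087

Var(ȳ_str) = Σₕ Wₕ²(1 − fₕ)sₕ²/nₕ with Wₕ = Nₕ/N, N = 34160.
Tier 2: Wₕ = 0.36118267; term = 0.36118267²·(1 − 0.09418058)·8364000/1162 = 850.55682.
Tier 3: Wₕ = 0.06252927; term = 0.06252927²·(1 − 0.15215356)·1261000/325 = 12.862213.
Tier 1: Wₕ = 0.57628806; term = 0.57628806²·(1 − 0.24159301)·4230000/4756 = 224.01654.
Sum = 1087.4356.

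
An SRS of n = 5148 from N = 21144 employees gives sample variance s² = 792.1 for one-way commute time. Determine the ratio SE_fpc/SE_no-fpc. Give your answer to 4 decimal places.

f = n/N = 5148/21144 = 0.24347333.
SE_no-fpc = √(s²/n) = 0.39225703; SE_fpc = √((1−f)s²/n) = 0.34117945.
Ratio = √(1−f) = 0.86978542.

0.8698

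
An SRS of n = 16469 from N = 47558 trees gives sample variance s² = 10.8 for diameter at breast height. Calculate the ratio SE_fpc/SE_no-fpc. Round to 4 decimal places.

0.8085

f = n/N = 16469/47558 = 0.34629295.
SE_no-fpc = √(s²/n) = 0.025608153; SE_fpc = √((1−f)s²/n) = 0.020704743.
Ratio = √(1−f) = 0.80852152.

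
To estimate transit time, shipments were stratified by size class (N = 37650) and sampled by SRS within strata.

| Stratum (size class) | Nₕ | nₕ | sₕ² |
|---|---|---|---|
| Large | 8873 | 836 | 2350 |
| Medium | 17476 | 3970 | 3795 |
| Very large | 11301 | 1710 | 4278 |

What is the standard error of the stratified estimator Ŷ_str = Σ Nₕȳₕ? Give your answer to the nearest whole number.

Var(Ŷ_str) = Σₕ Nₕ²(1 − fₕ)sₕ²/nₕ.
Large: 8873²·(1 − 836/8873)·2350/836 = 2.0045922 × 10^8.
Medium: 17476²·(1 − 3970/17476)·3795/3970 = 2.2562647 × 10^8.
Very large: 11301²·(1 − 1710/11301)·4278/1710 = 2.7115988 × 10^8.
Sum = 6.9724557 × 10^8.
SE = √(6.9724557 × 10^8) = 26405.

26405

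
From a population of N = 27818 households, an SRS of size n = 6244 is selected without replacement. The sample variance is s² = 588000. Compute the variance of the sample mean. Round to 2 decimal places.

73.03

Under SRS without replacement, Var(ȳ) = (1 − f)·s²/n with f = n/N = 6244/27818 = 0.22445898.
Var(ȳ) = (1 − 0.22445898)·588000/6244 = 0.77554102·94.170404 = 73.033011.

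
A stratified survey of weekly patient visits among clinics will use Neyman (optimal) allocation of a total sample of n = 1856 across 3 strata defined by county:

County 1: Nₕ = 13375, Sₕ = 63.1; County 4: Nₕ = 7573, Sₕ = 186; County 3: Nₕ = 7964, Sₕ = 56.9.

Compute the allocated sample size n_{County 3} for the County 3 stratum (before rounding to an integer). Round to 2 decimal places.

Neyman allocation: nₕ = n·NₕSₕ / Σⱼ NⱼSⱼ.
Σ NⱼSⱼ = 13375·63.1 + 7573·186 + 7964·56.9 = 2.7056921 × 10^6.
n_{County 3} = 1856·7964·56.9 / (2.7056921 × 10^6) = 310.84.

310.84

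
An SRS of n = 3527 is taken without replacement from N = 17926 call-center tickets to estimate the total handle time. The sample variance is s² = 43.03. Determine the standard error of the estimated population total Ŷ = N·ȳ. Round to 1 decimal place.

Var(Ŷ) = N²·Var(ȳ) = N²·(1 − n/N)·s²/n.
f = 3527/17926 = 0.19675332; Var(ȳ) = 0.80324668·43.03/3527 = 0.0097997462.
Var(Ŷ) = 17926² · 0.0097997462 = 3.1490649 × 10^6.
SE(Ŷ) = √(3.1490649 × 10^6) = 1774.6.

1774.6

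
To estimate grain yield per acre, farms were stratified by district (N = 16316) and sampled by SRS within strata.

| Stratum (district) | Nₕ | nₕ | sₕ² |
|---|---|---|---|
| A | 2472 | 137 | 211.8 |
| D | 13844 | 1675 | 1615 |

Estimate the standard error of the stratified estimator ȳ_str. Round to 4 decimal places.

Var(ȳ_str) = Σₕ Wₕ²(1 − fₕ)sₕ²/nₕ with Wₕ = Nₕ/N, N = 16316.
A: Wₕ = 0.15150772; term = 0.15150772²·(1 − 0.05542071)·211.8/137 = 0.033520721.
D: Wₕ = 0.84849228; term = 0.84849228²·(1 − 0.12099104)·1615/1675 = 0.61016431.
Sum = 0.64368503.
SE = √(0.64368503) = 0.8023.

0.8023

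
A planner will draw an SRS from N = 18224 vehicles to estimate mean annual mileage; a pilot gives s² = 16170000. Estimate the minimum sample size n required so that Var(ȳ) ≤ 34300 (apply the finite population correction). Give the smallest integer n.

Without fpc, n₀ = s²/D = 16170000/34300 = 471.4286.
With fpc, (1 − n/N)·s²/n ≤ D requires n ≥ n₀/(1 + n₀/N) = 471.4286/(1 + 471.4286/18224) = 459.5409.
Rounding up, n = 460.

460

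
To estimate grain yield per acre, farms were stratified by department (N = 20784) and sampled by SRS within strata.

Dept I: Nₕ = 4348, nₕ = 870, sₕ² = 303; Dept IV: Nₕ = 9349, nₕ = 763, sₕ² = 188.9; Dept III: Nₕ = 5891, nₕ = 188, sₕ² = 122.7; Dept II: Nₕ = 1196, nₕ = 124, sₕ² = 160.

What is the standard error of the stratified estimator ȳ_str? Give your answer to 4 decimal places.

Var(ȳ_str) = Σₕ Wₕ²(1 − fₕ)sₕ²/nₕ with Wₕ = Nₕ/N, N = 20784.
Dept I: Wₕ = 0.20919938; term = 0.20919938²·(1 − 0.20009200)·303/870 = 0.01219226.
Dept IV: Wₕ = 0.44981717; term = 0.44981717²·(1 − 0.08161301)·188.9/763 = 0.046005017.
Dept III: Wₕ = 0.28343918; term = 0.28343918²·(1 − 0.03191309)·122.7/188 = 0.05075991.
Dept II: Wₕ = 0.05754426; term = 0.05754426²·(1 − 0.10367893)·160/124 = 0.0038297109.
Sum = 0.1127869.
SE = √(0.1127869) = 0.3358.

0.3358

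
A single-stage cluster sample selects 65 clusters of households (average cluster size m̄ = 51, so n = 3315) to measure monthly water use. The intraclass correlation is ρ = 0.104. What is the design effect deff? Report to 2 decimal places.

6.20

deff = 1 + (51 − 1)·0.104 = 1 + 5.2 = 6.2.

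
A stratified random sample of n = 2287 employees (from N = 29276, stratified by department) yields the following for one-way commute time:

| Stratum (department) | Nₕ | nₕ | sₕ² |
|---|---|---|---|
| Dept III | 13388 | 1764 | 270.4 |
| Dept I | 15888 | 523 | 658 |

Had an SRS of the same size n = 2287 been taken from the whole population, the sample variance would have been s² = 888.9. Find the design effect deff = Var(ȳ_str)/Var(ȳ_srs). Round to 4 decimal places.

Var(ȳ_str) = Σ Wₕ²(1−fₕ)sₕ²/nₕ with Wₕ = Nₕ/29276:
  Dept III: (13388/29276)²·(1−1764/13388)·270.4/1764 = 0.027832738
  Dept I: (15888/29276)²·(1−523/15888)·658/523 = 0.35834597
  → Var(ȳ_str) = 0.38617871.
Var(ȳ_srs) = (1 − 2287/29276)·888.9/2287 = 0.35831237.
deff = 0.38617871 / 0.35831237 = 1.0778.

1.0778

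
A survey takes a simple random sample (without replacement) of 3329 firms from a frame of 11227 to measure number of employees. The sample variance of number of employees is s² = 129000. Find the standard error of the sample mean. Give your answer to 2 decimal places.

5.22

Under SRS without replacement, Var(ȳ) = (1 − f)·s²/n with f = n/N = 3329/11227 = 0.29651732.
Var(ȳ) = (1 − 0.29651732)·129000/3329 = 0.70348268·38.750375 = 27.260218.
SE(ȳ) = √(27.260218) = 5.22.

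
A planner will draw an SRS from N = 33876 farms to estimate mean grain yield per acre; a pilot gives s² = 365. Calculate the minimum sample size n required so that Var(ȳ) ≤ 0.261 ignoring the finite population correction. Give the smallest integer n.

1399

Without fpc, n₀ = s²/D = 365/0.261 = 1398.4674.
Rounding up, n = 1399.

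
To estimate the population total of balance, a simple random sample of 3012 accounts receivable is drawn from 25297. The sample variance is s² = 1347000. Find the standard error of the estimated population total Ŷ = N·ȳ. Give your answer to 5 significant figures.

502110

Var(Ŷ) = N²·Var(ȳ) = N²·(1 − n/N)·s²/n.
f = 3012/25297 = 0.11906550; Var(ȳ) = 0.88093450·1347000/3012 = 393.96373.
Var(Ŷ) = 25297² · 393.96373 = 2.5211244 × 10^11.
SE(Ŷ) = √(2.5211244 × 10^11) = 502110.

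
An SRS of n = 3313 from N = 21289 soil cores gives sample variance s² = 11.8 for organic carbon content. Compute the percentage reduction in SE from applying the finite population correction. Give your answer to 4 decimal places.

8.1099

f = n/N = 3313/21289 = 0.15562027.
SE_no-fpc = √(s²/n) = 0.059680202; SE_fpc = √((1−f)s²/n) = 0.05484022.
Ratio = √(1−f) = 0.91890137. Reduction = 100·(1 − 0.91890137) = 8.1099%.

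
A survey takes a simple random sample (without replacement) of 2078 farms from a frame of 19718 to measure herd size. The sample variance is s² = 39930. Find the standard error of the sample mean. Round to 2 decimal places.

Under SRS without replacement, Var(ȳ) = (1 − f)·s²/n with f = n/N = 2078/19718 = 0.10538594.
Var(ȳ) = (1 − 0.10538594)·39930/2078 = 0.89461406·19.215592 = 17.190539.
SE(ȳ) = √(17.190539) = 4.15.

4.15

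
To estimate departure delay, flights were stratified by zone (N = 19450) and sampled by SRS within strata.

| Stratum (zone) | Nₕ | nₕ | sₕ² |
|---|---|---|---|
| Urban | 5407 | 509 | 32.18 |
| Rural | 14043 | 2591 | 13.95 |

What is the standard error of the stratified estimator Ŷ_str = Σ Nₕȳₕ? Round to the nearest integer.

Var(Ŷ_str) = Σₕ Nₕ²(1 − fₕ)sₕ²/nₕ.
Urban: 5407²·(1 − 509/5407)·32.18/509 = 1.6743391 × 10^6.
Rural: 14043²·(1 − 2591/14043)·13.95/2591 = 865860.7.
Sum = 2.5401998 × 10^6.
SE = √(2.5401998 × 10^6) = 1594.

1594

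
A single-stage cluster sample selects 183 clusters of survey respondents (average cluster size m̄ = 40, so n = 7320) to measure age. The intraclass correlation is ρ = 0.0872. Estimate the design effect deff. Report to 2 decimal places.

4.40

deff = 1 + (40 − 1)·0.0872 = 1 + 3.4008 = 4.4008.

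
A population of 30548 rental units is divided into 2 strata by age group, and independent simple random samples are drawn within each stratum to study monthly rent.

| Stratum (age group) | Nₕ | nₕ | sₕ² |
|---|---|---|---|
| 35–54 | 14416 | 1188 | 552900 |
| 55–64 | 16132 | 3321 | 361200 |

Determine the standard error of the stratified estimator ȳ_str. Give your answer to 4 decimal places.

10.9175

Var(ȳ_str) = Σₕ Wₕ²(1 − fₕ)sₕ²/nₕ with Wₕ = Nₕ/N, N = 30548.
35–54: Wₕ = 0.47191305; term = 0.47191305²·(1 − 0.08240844)·552900/1188 = 95.105043.
55–64: Wₕ = 0.52808695; term = 0.52808695²·(1 − 0.20586412)·361200/3321 = 24.087102.
Sum = 119.19215.
SE = √(119.19215) = 10.9175.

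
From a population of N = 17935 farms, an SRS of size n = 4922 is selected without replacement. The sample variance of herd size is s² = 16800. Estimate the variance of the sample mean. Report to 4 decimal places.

2.4765

Under SRS without replacement, Var(ȳ) = (1 − f)·s²/n with f = n/N = 4922/17935 = 0.27443546.
Var(ȳ) = (1 − 0.27443546)·16800/4922 = 0.72556454·3.4132466 = 2.4765307.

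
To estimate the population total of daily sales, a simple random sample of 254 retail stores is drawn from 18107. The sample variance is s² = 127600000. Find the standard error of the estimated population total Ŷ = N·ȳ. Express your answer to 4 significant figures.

Var(Ŷ) = N²·Var(ȳ) = N²·(1 − n/N)·s²/n.
f = 254/18107 = 0.01402772; Var(ȳ) = 0.98597228·127600000/254 = 495315.21.
Var(Ŷ) = 18107² · 495315.21 = 1.6239575 × 10^14.
SE(Ŷ) = √(1.6239575 × 10^14) = 1.274 × 10^7.

1.274 × 10^7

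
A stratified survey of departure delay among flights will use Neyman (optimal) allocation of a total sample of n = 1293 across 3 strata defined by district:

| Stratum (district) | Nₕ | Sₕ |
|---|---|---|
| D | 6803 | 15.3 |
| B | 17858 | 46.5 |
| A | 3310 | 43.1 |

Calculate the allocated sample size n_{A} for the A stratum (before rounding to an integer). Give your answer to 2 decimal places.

171.25

Neyman allocation: nₕ = n·NₕSₕ / Σⱼ NⱼSⱼ.
Σ NⱼSⱼ = 6803·15.3 + 17858·46.5 + 3310·43.1 = 1.0771439 × 10^6.
n_{A} = 1293·3310·43.1 / (1.0771439 × 10^6) = 171.25.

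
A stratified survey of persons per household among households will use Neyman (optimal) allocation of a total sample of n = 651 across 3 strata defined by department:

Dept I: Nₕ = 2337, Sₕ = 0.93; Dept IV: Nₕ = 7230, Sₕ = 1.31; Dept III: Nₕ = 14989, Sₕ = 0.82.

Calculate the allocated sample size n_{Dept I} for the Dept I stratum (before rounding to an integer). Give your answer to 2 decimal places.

59.11

Neyman allocation: nₕ = n·NₕSₕ / Σⱼ NⱼSⱼ.
Σ NⱼSⱼ = 2337·0.93 + 7230·1.31 + 14989·0.82 = 23935.69.
n_{Dept I} = 651·2337·0.93 / 23935.69 = 59.11.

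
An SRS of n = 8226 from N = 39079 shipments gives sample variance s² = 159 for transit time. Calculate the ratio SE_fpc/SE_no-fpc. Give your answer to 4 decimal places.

0.8885

f = n/N = 8226/39079 = 0.21049669.
SE_no-fpc = √(s²/n) = 0.13902862; SE_fpc = √((1−f)s²/n) = 0.12353249.
Ratio = √(1−f) = 0.88853999.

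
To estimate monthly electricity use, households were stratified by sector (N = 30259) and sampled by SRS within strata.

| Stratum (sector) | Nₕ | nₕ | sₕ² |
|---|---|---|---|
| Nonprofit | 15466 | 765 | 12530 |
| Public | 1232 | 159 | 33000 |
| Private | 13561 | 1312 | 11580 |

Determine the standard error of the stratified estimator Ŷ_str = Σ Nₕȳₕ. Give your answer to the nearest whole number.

73922

Var(Ŷ_str) = Σₕ Nₕ²(1 − fₕ)sₕ²/nₕ.
Nonprofit: 15466²·(1 − 765/15466)·12530/765 = 3.7240416 × 10^9.
Public: 1232²·(1 − 159/1232)·33000/159 = 2.7436408 × 10^8.
Private: 13561²·(1 − 1312/13561)·11580/1312 = 1.4661118 × 10^9.
Sum = 5.4645175 × 10^9.
SE = √(5.4645175 × 10^9) = 73922.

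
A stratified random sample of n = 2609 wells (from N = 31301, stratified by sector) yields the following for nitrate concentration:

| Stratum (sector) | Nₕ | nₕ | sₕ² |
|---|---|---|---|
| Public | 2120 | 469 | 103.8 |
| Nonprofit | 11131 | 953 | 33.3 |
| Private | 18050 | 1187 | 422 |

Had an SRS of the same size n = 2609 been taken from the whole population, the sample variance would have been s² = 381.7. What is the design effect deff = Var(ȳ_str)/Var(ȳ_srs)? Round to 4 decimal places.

Var(ȳ_str) = Σ Wₕ²(1−fₕ)sₕ²/nₕ with Wₕ = Nₕ/31301:
  Public: (2120/31301)²·(1−469/2120)·103.8/469 = 7.9066228 × 10^-4
  Nonprofit: (11131/31301)²·(1−953/11131)·33.3/953 = 0.0040404667
  Private: (18050/31301)²·(1−1187/18050)·422/1187 = 0.11044787
  → Var(ȳ_str) = 0.115279.
Var(ȳ_srs) = (1 − 2609/31301)·381.7/2609 = 0.13410677.
deff = 0.115279 / 0.13410677 = 0.8596.

0.8596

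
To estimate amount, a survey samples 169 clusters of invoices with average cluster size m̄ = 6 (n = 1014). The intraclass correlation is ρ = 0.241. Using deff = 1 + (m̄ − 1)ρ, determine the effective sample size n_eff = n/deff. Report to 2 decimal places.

deff = 1 + (6 − 1)·0.241 = 1 + 1.205 = 2.205.
n_eff = 1014 / 2.205 = 459.86.

459.86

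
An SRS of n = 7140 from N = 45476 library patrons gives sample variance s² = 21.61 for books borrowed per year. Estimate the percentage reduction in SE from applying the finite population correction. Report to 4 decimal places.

8.1853

f = n/N = 7140/45476 = 0.15700589.
SE_no-fpc = √(s²/n) = 0.05501464; SE_fpc = √((1−f)s²/n) = 0.050511533.
Ratio = √(1−f) = 0.91814711. Reduction = 100·(1 − 0.91814711) = 8.1853%.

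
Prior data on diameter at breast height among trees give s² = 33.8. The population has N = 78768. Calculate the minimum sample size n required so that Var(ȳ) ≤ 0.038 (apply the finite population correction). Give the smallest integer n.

880

Without fpc, n₀ = s²/D = 33.8/0.038 = 889.4737.
With fpc, (1 − n/N)·s²/n ≤ D requires n ≥ n₀/(1 + n₀/N) = 889.4737/(1 + 889.4737/78768) = 879.5416.
Rounding up, n = 880.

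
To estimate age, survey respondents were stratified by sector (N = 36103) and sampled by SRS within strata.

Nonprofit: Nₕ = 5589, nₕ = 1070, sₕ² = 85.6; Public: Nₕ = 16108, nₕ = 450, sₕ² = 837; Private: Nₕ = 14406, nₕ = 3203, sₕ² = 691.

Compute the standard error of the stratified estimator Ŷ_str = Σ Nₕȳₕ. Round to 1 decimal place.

Var(Ŷ_str) = Σₕ Nₕ²(1 − fₕ)sₕ²/nₕ.
Nonprofit: 5589²·(1 − 1070/5589)·85.6/1070 = 2.0205353 × 10^6.
Public: 16108²·(1 − 450/16108)·837/450 = 4.6912746 × 10^8.
Private: 14406²·(1 − 3203/14406)·691/3203 = 3.4817602 × 10^7.
Sum = 5.059656 × 10^8.
SE = √(5.059656 × 10^8) = 22493.7.

22493.7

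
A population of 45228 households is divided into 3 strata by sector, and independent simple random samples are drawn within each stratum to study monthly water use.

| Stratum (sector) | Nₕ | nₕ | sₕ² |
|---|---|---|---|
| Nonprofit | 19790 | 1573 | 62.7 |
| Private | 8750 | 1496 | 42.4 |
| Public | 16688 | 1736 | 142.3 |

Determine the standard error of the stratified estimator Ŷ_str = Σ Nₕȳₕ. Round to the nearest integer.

6052

Var(Ŷ_str) = Σₕ Nₕ²(1 − fₕ)sₕ²/nₕ.
Nonprofit: 19790²·(1 − 1573/19790)·62.7/1573 = 1.4370156 × 10^7.
Private: 8750²·(1 − 1496/8750)·42.4/1496 = 1.7989532 × 10^6.
Public: 16688²·(1 − 1736/16688)·142.3/1736 = 2.0453082 × 10^7.
Sum = 3.6622191 × 10^7.
SE = √(3.6622191 × 10^7) = 6052.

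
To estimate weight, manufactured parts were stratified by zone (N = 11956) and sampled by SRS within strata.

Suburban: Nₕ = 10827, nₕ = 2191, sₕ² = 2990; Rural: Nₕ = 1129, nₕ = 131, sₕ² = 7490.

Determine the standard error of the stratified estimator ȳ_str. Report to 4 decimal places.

Var(ȳ_str) = Σₕ Wₕ²(1 − fₕ)sₕ²/nₕ with Wₕ = Nₕ/N, N = 11956.
Suburban: Wₕ = 0.90557042; term = 0.90557042²·(1 − 0.20236446)·2990/2191 = 0.89264293.
Rural: Wₕ = 0.09442958; term = 0.09442958²·(1 − 0.11603189)·7490/131 = 0.45067471.
Sum = 1.3433176.
SE = √(1.3433176) = 1.1590.

1.1590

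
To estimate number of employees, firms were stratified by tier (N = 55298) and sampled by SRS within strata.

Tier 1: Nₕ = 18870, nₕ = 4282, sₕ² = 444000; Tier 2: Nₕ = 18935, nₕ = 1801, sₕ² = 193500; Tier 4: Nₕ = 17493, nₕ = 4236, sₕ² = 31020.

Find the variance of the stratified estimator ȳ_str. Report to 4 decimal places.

21.2889

Var(ȳ_str) = Σₕ Wₕ²(1 − fₕ)sₕ²/nₕ with Wₕ = Nₕ/N, N = 55298.
Tier 1: Wₕ = 0.34124200; term = 0.34124200²·(1 − 0.22692104)·444000/4282 = 9.3343722.
Tier 2: Wₕ = 0.34241745; term = 0.34241745²·(1 − 0.09511487)·193500/1801 = 11.39915.
Tier 4: Wₕ = 0.31634055; term = 0.31634055²·(1 − 0.24215400)·31020/4236 = 0.55536249.
Sum = 21.288885.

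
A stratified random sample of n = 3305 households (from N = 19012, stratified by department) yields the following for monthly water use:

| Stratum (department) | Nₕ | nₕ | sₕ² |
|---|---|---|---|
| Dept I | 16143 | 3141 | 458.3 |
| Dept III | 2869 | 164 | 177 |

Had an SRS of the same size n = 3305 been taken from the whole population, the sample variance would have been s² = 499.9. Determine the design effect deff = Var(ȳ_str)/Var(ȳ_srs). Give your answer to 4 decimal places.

0.8635

Var(ȳ_str) = Σ Wₕ²(1−fₕ)sₕ²/nₕ with Wₕ = Nₕ/19012:
  Dept I: (16143/19012)²·(1−3141/16143)·458.3/3141 = 0.084726783
  Dept III: (2869/19012)²·(1−164/2869)·177/164 = 0.023172432
  → Var(ȳ_str) = 0.10789922.
Var(ȳ_srs) = (1 − 3305/19012)·499.9/3305 = 0.12496175.
deff = 0.10789922 / 0.12496175 = 0.8635.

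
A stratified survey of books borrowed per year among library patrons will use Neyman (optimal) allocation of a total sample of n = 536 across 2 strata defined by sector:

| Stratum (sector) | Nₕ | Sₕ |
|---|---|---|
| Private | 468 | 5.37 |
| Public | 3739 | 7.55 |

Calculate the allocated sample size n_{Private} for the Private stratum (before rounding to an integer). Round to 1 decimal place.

Neyman allocation: nₕ = n·NₕSₕ / Σⱼ NⱼSⱼ.
Σ NⱼSⱼ = 468·5.37 + 3739·7.55 = 30742.61.
n_{Private} = 536·468·5.37 / 30742.61 = 43.8.

43.8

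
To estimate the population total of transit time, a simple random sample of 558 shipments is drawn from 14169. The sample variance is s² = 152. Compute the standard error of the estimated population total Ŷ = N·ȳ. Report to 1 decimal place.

7248.0

Var(Ŷ) = N²·Var(ȳ) = N²·(1 − n/N)·s²/n.
f = 558/14169 = 0.03938175; Var(ȳ) = 0.96061825·152/558 = 0.26167379.
Var(Ŷ) = 14169² · 0.26167379 = 5.2533777 × 10^7.
SE(Ŷ) = √(5.2533777 × 10^7) = 7248.0.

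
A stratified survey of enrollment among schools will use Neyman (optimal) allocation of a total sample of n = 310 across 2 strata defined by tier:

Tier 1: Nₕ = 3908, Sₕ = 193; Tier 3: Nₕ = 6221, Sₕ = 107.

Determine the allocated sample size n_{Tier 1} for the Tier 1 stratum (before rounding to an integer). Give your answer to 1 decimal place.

Neyman allocation: nₕ = n·NₕSₕ / Σⱼ NⱼSⱼ.
Σ NⱼSⱼ = 3908·193 + 6221·107 = 1.419891 × 10^6.
n_{Tier 1} = 310·3908·193 / (1.419891 × 10^6) = 164.7.

164.7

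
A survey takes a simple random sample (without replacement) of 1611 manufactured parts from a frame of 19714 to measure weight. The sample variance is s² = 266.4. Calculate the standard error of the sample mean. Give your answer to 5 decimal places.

0.38968

Under SRS without replacement, Var(ȳ) = (1 − f)·s²/n with f = n/N = 1611/19714 = 0.08171858.
Var(ȳ) = (1 − 0.08171858)·266.4/1611 = 0.91828142·0.16536313 = 0.15184989.
SE(ȳ) = √(0.15184989) = 0.38968.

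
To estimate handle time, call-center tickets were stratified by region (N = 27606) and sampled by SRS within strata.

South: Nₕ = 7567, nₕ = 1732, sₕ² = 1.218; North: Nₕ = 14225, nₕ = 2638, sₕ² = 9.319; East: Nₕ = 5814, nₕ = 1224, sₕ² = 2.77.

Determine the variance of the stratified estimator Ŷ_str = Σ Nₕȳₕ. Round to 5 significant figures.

673700

Var(Ŷ_str) = Σₕ Nₕ²(1 − fₕ)sₕ²/nₕ.
South: 7567²·(1 − 1732/7567)·1.218/1732 = 31050.171.
North: 14225²·(1 − 2638/14225)·9.319/2638 = 582261.13.
East: 5814²·(1 − 1224/5814)·2.77/1224 = 60392.925.
Sum = 673704.23.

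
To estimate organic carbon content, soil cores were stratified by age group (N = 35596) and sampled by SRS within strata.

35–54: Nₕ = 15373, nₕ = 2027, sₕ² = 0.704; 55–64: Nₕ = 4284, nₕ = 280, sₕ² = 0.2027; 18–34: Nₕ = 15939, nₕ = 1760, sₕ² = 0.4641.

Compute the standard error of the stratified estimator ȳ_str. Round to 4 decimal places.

Var(ȳ_str) = Σₕ Wₕ²(1 − fₕ)sₕ²/nₕ with Wₕ = Nₕ/N, N = 35596.
35–54: Wₕ = 0.43187437; term = 0.43187437²·(1 − 0.13185455)·0.704/2027 = 5.6237533 × 10^-5.
55–64: Wₕ = 0.12035060; term = 0.12035060²·(1 − 0.06535948)·0.2027/280 = 9.8002432 × 10^-6.
18–34: Wₕ = 0.44777503; term = 0.44777503²·(1 − 0.11042098)·0.4641/1760 = 4.7033054 × 10^-5.
Sum = 1.1307083 × 10^-4.
SE = √(1.1307083 × 10^-4) = 0.0106.

0.0106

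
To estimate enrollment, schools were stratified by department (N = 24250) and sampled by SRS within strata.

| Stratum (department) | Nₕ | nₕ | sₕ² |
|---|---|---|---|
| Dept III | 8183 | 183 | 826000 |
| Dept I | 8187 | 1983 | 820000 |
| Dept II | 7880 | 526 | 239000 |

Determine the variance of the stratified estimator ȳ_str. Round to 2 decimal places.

Var(ȳ_str) = Σₕ Wₕ²(1 − fₕ)sₕ²/nₕ with Wₕ = Nₕ/N, N = 24250.
Dept III: Wₕ = 0.33744330; term = 0.33744330²·(1 − 0.02236344)·826000/183 = 502.46754.
Dept I: Wₕ = 0.33760825; term = 0.33760825²·(1 − 0.24221326)·820000/1983 = 35.716117.
Dept II: Wₕ = 0.32494845; term = 0.32494845²·(1 − 0.06675127)·239000/526 = 44.775301.
Sum = 582.95896.

582.96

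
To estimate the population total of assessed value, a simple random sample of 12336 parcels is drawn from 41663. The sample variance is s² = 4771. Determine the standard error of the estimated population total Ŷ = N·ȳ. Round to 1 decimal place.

Var(Ŷ) = N²·Var(ȳ) = N²·(1 − n/N)·s²/n.
f = 12336/41663 = 0.29609006; Var(ȳ) = 0.70390994·4771/12336 = 0.27224014.
Var(Ŷ) = 41663² · 0.27224014 = 4.7255595 × 10^8.
SE(Ŷ) = √(4.7255595 × 10^8) = 21738.4.

21738.4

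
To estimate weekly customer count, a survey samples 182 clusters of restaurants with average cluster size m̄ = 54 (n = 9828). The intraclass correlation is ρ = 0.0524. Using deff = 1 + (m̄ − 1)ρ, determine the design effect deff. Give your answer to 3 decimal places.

3.777

deff = 1 + (54 − 1)·0.0524 = 1 + 2.7772 = 3.7772.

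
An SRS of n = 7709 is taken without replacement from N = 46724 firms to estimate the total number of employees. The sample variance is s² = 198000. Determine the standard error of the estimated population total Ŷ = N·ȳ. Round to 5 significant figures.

Var(Ŷ) = N²·Var(ȳ) = N²·(1 − n/N)·s²/n.
f = 7709/46724 = 0.16499015; Var(ȳ) = 0.83500985·198000/7709 = 21.446614.
Var(Ŷ) = 46724² · 21.446614 = 4.6820793 × 10^10.
SE(Ŷ) = √(4.6820793 × 10^10) = 216380.

216380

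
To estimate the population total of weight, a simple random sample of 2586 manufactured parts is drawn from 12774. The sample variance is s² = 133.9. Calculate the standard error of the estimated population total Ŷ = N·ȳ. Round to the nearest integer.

2596

Var(Ŷ) = N²·Var(ȳ) = N²·(1 − n/N)·s²/n.
f = 2586/12774 = 0.20244246; Var(ȳ) = 0.79755754·133.9/2586 = 0.041296579.
Var(Ŷ) = 12774² · 0.041296579 = 6.7385724 × 10^6.
SE(Ŷ) = √(6.7385724 × 10^6) = 2596.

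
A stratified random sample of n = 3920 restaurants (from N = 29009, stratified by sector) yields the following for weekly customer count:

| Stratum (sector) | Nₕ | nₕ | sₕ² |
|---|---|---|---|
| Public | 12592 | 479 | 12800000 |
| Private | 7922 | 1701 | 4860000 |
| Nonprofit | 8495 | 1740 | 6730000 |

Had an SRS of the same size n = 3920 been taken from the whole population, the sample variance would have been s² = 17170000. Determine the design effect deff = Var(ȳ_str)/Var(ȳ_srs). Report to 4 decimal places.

Var(ȳ_str) = Σ Wₕ²(1−fₕ)sₕ²/nₕ with Wₕ = Nₕ/29009:
  Public: (12592/29009)²·(1−479/12592)·12800000/479 = 4843.4562
  Private: (7922/29009)²·(1−1701/7922)·4860000/1701 = 167.32525
  Nonprofit: (8495/29009)²·(1−1740/8495)·6730000/1740 = 263.74792
  → Var(ȳ_str) = 5274.5294.
Var(ȳ_srs) = (1 − 3920/29009)·17170000/3920 = 3788.2168.
deff = 5274.5294 / 3788.2168 = 1.3924.

1.3924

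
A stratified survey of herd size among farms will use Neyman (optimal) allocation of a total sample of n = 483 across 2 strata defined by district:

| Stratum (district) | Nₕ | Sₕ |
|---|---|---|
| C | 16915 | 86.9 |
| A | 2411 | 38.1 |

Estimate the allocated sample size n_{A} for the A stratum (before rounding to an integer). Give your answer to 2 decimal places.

28.41

Neyman allocation: nₕ = n·NₕSₕ / Σⱼ NⱼSⱼ.
Σ NⱼSⱼ = 16915·86.9 + 2411·38.1 = 1.5617726 × 10^6.
n_{A} = 483·2411·38.1 / (1.5617726 × 10^6) = 28.41.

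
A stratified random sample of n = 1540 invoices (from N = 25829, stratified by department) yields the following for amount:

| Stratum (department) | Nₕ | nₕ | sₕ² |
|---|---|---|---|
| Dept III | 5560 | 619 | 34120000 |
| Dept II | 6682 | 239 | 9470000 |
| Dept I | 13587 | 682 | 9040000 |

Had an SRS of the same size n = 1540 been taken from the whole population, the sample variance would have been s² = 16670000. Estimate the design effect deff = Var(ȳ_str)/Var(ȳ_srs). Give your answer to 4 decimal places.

Var(ȳ_str) = Σ Wₕ²(1−fₕ)sₕ²/nₕ with Wₕ = Nₕ/25829:
  Dept III: (5560/25829)²·(1−619/5560)·34120000/619 = 2269.8274
  Dept II: (6682/25829)²·(1−239/6682)·9470000/239 = 2557.0045
  Dept I: (13587/25829)²·(1−682/13587)·9040000/682 = 3483.7779
  → Var(ȳ_str) = 8310.6098.
Var(ȳ_srs) = (1 − 1540/25829)·16670000/1540 = 10179.277.
deff = 8310.6098 / 10179.277 = 0.8164.

0.8164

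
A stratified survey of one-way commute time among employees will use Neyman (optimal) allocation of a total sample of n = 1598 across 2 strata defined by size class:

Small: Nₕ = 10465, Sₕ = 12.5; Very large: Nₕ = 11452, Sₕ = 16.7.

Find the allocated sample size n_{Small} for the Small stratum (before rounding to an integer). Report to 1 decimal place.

Neyman allocation: nₕ = n·NₕSₕ / Σⱼ NⱼSⱼ.
Σ NⱼSⱼ = 10465·12.5 + 11452·16.7 = 322060.9.
n_{Small} = 1598·10465·12.5 / 322060.9 = 649.1.

649.1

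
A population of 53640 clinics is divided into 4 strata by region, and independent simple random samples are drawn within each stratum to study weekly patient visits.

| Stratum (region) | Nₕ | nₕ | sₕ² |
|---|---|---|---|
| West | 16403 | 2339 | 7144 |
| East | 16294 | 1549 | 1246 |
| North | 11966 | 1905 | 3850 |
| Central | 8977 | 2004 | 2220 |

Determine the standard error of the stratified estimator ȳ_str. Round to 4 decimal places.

Var(ȳ_str) = Σₕ Wₕ²(1 − fₕ)sₕ²/nₕ with Wₕ = Nₕ/N, N = 53640.
West: Wₕ = 0.30579791; term = 0.30579791²·(1 − 0.14259587)·7144/2339 = 0.24488705.
East: Wₕ = 0.30376585; term = 0.30376585²·(1 − 0.09506567)·1246/1549 = 0.06716787.
North: Wₕ = 0.22307979; term = 0.22307979²·(1 − 0.15920107)·3850/1905 = 0.084562606.
Central: Wₕ = 0.16735645; term = 0.16735645²·(1 − 0.22323716)·2220/2004 = 0.024100642.
Sum = 0.42071817.
SE = √(0.42071817) = 0.6486.

0.6486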